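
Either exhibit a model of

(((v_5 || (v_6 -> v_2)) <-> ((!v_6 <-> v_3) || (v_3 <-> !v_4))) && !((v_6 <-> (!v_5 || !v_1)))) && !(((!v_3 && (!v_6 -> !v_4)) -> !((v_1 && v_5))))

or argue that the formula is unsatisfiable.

v_1=T, v_2=F, v_3=F, v_4=T, v_5=T, v_6=T

  ((v_5 || (v_6 -> v_2)) <-> ((!v_6 <-> v_3) || (v_3 <-> !v_4))) && !((v_6 <-> (!v_5 || !v_1))) = True
    (v_5 || (v_6 -> v_2)) <-> ((!v_6 <-> v_3) || (v_3 <-> !v_4)) = True
      v_5 || (v_6 -> v_2) = True
        v_6 -> v_2 = False
      (!v_6 <-> v_3) || (v_3 <-> !v_4) = True
        !v_6 <-> v_3 = True
          !v_6 = False
        v_3 <-> !v_4 = True
          !v_4 = False
    !((v_6 <-> (!v_5 || !v_1))) = True
      v_6 <-> (!v_5 || !v_1) = False
        !v_5 || !v_1 = False
          !v_5 = False
          !v_1 = False
  !(((!v_3 && (!v_6 -> !v_4)) -> !((v_1 && v_5)))) = True
    (!v_3 && (!v_6 -> !v_4)) -> !((v_1 && v_5)) = False
      !v_3 && (!v_6 -> !v_4) = True
        !v_3 = True
        !v_6 -> !v_4 = True
          !v_6 = False
          !v_4 = False
      !((v_1 && v_5)) = False
        v_1 && v_5 = True
Both conjuncts True, so the formula holds.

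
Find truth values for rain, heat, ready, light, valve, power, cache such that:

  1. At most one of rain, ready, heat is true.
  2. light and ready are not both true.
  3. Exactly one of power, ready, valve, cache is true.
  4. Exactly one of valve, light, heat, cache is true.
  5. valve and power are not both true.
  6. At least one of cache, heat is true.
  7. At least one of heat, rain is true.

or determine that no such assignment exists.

rain=F; heat=T; ready=F; light=F; valve=F; power=T; cache=F

  (1) {rain, ready, heat}: 1 true — at most one ✓
  (2) light=F, ready=F — not both ✓
  (3) {power, ready, valve, cache}: 1 true — exactly one ✓
  (4) {valve, light, heat, cache}: 1 true — exactly one ✓
  (5) valve=F, power=T — not both ✓
  (6) {cache, heat}: 1 true — at least one ✓
  (7) {heat, rain}: 1 true — at least one ✓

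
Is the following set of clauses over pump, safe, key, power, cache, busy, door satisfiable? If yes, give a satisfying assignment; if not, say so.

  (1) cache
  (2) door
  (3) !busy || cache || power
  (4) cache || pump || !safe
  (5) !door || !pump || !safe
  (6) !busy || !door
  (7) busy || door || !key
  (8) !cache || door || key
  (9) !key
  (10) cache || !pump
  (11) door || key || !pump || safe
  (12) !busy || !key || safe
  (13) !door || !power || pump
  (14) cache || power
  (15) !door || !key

pump = False, safe = False, key = False, power = False, cache = True, busy = False, door = True

Unit clause (cache) forces cache = True.
Unit clause (door) forces door = True.
In (!busy || !door) only !busy is left, so busy = False.
Unit clause (!key) forces key = False.
Set pump = False.
  then (!door || !power || pump) forces power = False.
Set safe = False.
All clauses satisfied.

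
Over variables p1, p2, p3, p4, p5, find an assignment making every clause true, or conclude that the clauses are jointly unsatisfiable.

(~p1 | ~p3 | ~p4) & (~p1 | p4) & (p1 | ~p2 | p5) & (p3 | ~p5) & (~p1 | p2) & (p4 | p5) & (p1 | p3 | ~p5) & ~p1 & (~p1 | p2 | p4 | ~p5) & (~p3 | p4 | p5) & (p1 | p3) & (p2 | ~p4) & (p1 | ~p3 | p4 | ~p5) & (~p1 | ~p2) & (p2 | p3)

Unit clause (~p1) forces p1 = False.
In (p1 | p3) only p3 is left, so p3 = True.
Try p2 = False:
  (p2 | ~p4) forces p4 = False.
  (p4 | p5) forces p5 = True.
  clause (p1 | ~p3 | p4 | ~p5) is falsified — backtrack.
So p2 = True.
  then (p1 | ~p2 | p5) forces p5 = True.
  then (p1 | ~p3 | p4 | ~p5) forces p4 = True.
All clauses satisfied.

p1 = False, p2 = True, p3 = True, p4 = True, p5 = True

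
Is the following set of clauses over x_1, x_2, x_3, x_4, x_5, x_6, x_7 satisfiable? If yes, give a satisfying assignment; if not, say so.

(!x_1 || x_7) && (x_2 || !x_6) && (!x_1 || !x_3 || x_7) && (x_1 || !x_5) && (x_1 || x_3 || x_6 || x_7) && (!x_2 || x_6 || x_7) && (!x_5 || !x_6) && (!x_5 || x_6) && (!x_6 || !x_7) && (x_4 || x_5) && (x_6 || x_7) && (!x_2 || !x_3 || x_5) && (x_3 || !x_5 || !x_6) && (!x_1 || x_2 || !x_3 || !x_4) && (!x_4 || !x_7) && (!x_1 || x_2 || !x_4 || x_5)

x_1 = False; x_2 = True; x_3 = False; x_4 = True; x_5 = False; x_6 = True; x_7 = False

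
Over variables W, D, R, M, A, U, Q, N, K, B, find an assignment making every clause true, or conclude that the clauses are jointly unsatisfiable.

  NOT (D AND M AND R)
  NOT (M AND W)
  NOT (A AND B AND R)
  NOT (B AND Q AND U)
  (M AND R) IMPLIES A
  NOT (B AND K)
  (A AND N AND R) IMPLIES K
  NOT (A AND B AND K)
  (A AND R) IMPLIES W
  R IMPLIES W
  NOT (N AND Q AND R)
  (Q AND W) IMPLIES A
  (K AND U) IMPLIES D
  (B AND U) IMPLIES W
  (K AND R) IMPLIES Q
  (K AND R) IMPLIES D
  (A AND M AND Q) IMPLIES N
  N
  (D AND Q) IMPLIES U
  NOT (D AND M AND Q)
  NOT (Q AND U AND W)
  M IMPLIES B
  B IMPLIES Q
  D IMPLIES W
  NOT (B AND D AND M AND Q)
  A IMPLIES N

W = False; D = False; R = False; M = False; A = True; U = True; Q = False; N = True; K = False; B = False

Unit clause (N) forces N = True.
Set W = False.
  then (NOT R OR W) forces R = False.
  then (NOT D OR W) forces D = False.
Set M = False.
Set A = True.
Set U = True.
  then (NOT B OR NOT U OR W) forces B = False.
  then (D OR NOT K OR NOT U) forces K = False.
Set Q = False.
All clauses satisfied.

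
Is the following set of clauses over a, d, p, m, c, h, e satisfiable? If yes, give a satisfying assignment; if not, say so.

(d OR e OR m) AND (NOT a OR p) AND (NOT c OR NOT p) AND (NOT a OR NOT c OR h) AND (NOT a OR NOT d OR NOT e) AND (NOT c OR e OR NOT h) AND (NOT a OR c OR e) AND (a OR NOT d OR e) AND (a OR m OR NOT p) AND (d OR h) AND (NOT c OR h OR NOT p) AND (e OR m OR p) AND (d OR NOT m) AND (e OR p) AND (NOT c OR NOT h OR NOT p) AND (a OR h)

a: False, d: False, p: False, m: False, c: False, h: True, e: True

Set a = False.
  then (a OR h) forces h = True.
Set d = False.
  then (d OR NOT m) forces m = False.
  then (d OR e OR m) forces e = True.
  then (a OR m OR NOT p) forces p = False.
Set c = False.
All clauses satisfied.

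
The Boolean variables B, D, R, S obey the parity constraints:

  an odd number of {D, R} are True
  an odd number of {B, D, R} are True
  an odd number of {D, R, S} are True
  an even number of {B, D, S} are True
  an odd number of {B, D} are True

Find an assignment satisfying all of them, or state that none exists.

Adding constraints 1, 3, 4, 5 mod 2: every variable appears an even number of times on the left, so the left side is 0.
But the right sides sum to 1 (mod 2). 0 ≠ 1 — the system is inconsistent.

Unsatisfiable — no assignment works.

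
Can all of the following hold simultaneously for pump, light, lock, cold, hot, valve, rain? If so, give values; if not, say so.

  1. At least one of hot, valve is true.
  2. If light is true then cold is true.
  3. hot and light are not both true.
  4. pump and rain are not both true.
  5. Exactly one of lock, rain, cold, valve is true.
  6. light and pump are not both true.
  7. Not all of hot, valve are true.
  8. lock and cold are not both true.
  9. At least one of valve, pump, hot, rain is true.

pump=F, light=F, lock=T, cold=F, hot=T, valve=F, rain=F

  (1) {hot, valve}: 1 true — at least one ✓
  (2) light=F ⇒ cold: vacuous ✓
  (3) hot=T, light=F — not both ✓
  (4) pump=F, rain=F — not both ✓
  (5) {lock, rain, cold, valve}: 1 true — exactly one ✓
  (6) light=F, pump=F — not both ✓
  (7) {hot, valve}: 1/2 true — not all ✓
  (8) lock=T, cold=F — not both ✓
  (9) {valve, pump, hot, rain}: 1 true — at least one ✓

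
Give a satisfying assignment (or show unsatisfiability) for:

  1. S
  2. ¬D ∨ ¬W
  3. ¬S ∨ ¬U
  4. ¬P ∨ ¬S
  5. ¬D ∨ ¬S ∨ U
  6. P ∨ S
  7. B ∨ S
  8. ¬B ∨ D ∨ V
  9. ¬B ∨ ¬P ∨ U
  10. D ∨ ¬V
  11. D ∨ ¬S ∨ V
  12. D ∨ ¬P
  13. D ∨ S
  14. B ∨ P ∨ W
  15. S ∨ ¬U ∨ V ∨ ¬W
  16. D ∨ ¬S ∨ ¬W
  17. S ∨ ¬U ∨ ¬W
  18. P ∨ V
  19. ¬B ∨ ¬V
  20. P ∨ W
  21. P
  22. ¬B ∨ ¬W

Case P = True:
  (S) forces S = True.
  Clause (¬P ∨ ¬S) is falsified — contradiction.
Case P = False:
  Clause (P) is falsified — contradiction.
Both cases fail, so the formula is unsatisfiable.

The formula is unsatisfiable.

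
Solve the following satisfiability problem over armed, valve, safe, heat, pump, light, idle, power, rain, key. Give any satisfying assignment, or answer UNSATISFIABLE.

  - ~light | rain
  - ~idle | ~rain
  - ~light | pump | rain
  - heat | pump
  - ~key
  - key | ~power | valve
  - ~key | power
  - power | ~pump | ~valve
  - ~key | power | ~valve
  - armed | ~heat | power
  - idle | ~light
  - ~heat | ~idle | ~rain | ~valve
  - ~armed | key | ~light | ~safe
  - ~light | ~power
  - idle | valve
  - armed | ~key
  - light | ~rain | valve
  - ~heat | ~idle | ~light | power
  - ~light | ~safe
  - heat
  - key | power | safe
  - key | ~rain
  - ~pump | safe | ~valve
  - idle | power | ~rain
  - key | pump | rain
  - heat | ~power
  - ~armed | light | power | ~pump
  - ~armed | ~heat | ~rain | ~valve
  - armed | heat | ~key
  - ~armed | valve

armed: False, valve: True, safe: True, heat: True, pump: True, light: False, idle: True, power: True, rain: False, key: False

Unit clause (~key) forces key = False.
Unit clause (heat) forces heat = True.
In (key | ~rain) only ~rain is left, so rain = False.
In (key | pump | rain) only pump is left, so pump = True.
In (~light | rain) only ~light is left, so light = False.
Set armed = False.
  then (armed | ~heat | power) forces power = True.
  then (key | ~power | valve) forces valve = True.
  then (~pump | safe | ~valve) forces safe = True.
Set idle = True.
All clauses satisfied.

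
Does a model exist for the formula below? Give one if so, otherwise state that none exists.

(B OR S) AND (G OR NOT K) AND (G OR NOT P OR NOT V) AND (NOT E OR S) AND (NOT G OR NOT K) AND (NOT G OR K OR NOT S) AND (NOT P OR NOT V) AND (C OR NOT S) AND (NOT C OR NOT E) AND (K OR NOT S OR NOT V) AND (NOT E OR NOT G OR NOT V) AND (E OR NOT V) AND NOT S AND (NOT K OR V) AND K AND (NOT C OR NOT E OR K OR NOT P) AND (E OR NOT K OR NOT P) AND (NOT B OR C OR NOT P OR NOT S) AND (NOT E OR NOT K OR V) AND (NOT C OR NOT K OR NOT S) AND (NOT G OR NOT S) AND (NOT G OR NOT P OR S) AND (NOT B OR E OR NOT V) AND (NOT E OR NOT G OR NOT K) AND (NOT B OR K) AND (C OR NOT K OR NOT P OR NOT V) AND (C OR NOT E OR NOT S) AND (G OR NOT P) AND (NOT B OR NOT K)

Unsatisfiable — no assignment works.

Case K = True:
  (G OR NOT K) forces G = True.
  Clause (NOT G OR NOT K) is falsified — contradiction.
Case K = False:
  Clause (K) is falsified — contradiction.
Both cases fail, so the formula is unsatisfiable.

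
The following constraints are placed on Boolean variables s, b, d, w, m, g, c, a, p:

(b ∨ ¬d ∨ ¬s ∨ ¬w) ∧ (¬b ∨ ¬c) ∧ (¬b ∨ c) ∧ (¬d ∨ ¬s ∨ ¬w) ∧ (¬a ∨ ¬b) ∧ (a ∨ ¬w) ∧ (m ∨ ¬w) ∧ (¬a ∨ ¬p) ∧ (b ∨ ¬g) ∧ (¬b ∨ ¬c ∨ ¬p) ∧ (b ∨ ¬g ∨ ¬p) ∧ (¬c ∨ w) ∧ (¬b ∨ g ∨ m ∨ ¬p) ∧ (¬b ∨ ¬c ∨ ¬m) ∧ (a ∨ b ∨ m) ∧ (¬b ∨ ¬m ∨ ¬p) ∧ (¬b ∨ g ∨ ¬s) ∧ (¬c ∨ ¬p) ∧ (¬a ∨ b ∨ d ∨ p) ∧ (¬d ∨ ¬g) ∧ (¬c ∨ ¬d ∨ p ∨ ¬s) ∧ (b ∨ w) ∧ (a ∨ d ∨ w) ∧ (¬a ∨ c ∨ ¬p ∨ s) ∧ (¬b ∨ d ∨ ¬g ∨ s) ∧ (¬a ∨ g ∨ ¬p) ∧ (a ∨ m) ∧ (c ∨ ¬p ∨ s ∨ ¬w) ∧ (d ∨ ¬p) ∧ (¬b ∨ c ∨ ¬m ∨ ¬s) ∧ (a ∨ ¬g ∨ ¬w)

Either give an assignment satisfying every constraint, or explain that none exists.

s: False, b: False, d: True, w: True, m: True, g: False, c: False, a: True, p: False

Set s = False.
Try b = True:
  (¬b ∨ ¬c) forces c = False.
  clause (¬b ∨ c) is falsified — backtrack.
So b = False.
  then (b ∨ ¬g) forces g = False.
  then (b ∨ w) forces w = True.
  then (a ∨ ¬w) forces a = True.
  then (m ∨ ¬w) forces m = True.
  then (¬a ∨ ¬p) forces p = False.
  then (¬a ∨ b ∨ d ∨ p) forces d = True.
Set c = False.
All clauses satisfied.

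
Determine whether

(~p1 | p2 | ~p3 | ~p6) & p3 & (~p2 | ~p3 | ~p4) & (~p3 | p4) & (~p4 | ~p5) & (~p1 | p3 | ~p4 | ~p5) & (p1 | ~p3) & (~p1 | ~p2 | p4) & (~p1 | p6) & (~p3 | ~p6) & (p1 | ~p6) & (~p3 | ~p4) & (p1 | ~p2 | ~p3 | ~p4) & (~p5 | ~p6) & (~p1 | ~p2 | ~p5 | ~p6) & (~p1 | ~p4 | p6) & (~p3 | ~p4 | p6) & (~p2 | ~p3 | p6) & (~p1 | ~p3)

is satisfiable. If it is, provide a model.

No satisfying assignment exists.

Case p3 = True:
  (~p3 | p4) forces p4 = True.
  Clause (~p3 | ~p4) is falsified — contradiction.
Case p3 = False:
  Clause (p3) is falsified — contradiction.
Both cases fail, so the formula is unsatisfiable.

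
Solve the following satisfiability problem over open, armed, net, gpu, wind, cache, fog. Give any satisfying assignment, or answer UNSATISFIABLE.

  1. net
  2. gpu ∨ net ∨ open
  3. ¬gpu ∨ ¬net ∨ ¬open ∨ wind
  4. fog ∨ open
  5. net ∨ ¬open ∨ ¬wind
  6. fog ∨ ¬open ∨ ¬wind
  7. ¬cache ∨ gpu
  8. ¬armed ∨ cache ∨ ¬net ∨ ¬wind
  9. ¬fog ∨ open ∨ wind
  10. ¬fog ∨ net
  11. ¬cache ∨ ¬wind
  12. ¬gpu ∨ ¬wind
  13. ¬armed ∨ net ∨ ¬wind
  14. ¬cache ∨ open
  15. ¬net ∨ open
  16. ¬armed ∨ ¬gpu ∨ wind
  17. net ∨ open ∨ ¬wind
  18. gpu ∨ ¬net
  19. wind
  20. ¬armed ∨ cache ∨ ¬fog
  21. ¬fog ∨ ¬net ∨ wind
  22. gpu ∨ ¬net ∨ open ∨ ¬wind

No satisfying assignment exists.

Case net = True:
  (¬net ∨ open) forces open = True.
  (gpu ∨ ¬net) forces gpu = True.
  (¬gpu ∨ ¬net ∨ ¬open ∨ wind) forces wind = True.
  Clause (¬gpu ∨ ¬wind) is falsified — contradiction.
Case net = False:
  Clause (net) is falsified — contradiction.
Both cases fail, so the formula is unsatisfiable.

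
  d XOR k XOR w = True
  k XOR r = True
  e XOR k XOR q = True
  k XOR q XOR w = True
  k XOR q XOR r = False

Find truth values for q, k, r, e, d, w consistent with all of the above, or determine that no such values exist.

q: True, k: False, r: True, e: False, d: True, w: False

d XOR k XOR w = T XOR F XOR F = True ✓
k XOR r = F XOR T = True ✓
e XOR k XOR q = F XOR F XOR T = True ✓
k XOR q XOR w = F XOR T XOR F = True ✓
k XOR q XOR r = F XOR T XOR T = False ✓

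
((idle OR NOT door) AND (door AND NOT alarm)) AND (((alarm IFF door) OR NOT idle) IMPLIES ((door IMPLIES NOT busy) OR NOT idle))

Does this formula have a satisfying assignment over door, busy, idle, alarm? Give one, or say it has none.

door = True, busy = False, idle = True, alarm = False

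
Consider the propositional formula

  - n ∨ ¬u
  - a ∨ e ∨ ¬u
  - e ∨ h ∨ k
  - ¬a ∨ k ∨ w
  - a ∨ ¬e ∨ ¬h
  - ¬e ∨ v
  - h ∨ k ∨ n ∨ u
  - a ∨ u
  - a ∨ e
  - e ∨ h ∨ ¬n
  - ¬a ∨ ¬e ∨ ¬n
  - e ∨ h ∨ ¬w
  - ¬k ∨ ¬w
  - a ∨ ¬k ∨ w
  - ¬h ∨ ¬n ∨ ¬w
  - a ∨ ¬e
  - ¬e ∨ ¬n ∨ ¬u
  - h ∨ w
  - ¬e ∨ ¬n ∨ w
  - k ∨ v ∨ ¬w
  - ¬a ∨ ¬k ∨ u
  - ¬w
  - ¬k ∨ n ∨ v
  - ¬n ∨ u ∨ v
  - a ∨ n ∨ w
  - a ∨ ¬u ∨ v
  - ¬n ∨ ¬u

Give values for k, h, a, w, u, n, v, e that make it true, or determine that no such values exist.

Unsatisfiable

Case u = True:
  (n ∨ ¬u) forces n = True.
  Clause (¬n ∨ ¬u) is falsified — contradiction.
Case u = False:
  (a ∨ u) forces a = True.
  (¬a ∨ ¬k ∨ u) forces k = False.
  (¬a ∨ k ∨ w) forces w = True.
  Clause (¬w) is falsified — contradiction.
Both cases fail, so the formula is unsatisfiable.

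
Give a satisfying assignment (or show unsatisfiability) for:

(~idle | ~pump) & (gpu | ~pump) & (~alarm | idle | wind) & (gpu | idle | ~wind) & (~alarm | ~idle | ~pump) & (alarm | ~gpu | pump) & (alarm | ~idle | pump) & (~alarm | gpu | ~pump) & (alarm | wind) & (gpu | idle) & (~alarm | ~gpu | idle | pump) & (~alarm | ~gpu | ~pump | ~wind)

gpu: True, wind: False, idle: True, pump: False, alarm: True

Set gpu = True.
Set wind = False.
  then (alarm | wind) forces alarm = True.
  then (~alarm | idle | wind) forces idle = True.
  then (~alarm | ~idle | ~pump) forces pump = False.
All clauses satisfied.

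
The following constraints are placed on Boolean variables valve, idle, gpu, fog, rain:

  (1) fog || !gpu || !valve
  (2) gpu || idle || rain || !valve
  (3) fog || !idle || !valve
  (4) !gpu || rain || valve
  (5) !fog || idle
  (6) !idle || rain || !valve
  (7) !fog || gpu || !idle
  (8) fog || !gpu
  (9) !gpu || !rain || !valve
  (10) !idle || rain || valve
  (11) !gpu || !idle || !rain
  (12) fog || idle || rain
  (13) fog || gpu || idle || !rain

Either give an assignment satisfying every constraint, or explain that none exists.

Set valve = False.
Try idle = False:
  (!fog || idle) forces fog = False.
  (fog || !gpu) forces gpu = False.
  (fog || idle || rain) forces rain = True.
  clause (fog || gpu || idle || !rain) is falsified — backtrack.
So idle = True.
  then (!idle || rain || valve) forces rain = True.
  then (!gpu || !idle || !rain) forces gpu = False.
  then (!fog || gpu || !idle) forces fog = False.
All clauses satisfied.

valve = False, idle = True, gpu = False, fog = False, rain = True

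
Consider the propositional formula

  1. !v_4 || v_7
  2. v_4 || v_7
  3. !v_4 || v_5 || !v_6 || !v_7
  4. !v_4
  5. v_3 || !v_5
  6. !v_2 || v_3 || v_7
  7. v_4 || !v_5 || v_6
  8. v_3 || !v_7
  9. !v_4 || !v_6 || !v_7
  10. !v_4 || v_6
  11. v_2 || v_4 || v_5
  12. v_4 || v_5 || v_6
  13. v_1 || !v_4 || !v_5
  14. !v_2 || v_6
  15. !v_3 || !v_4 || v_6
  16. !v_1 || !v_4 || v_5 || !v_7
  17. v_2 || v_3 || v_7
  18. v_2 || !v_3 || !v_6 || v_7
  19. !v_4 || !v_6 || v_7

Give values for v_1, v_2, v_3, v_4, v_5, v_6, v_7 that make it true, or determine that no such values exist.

Unit clause (!v_4) forces v_4 = False.
In (v_4 || v_7) only v_7 is left, so v_7 = True.
In (v_3 || !v_7) only v_3 is left, so v_3 = True.
Set v_1 = False.
Set v_2 = True.
  then (!v_2 || v_6) forces v_6 = True.
Set v_5 = False.
All clauses satisfied.

v_1 = False; v_2 = True; v_3 = True; v_4 = False; v_5 = False; v_6 = True; v_7 = True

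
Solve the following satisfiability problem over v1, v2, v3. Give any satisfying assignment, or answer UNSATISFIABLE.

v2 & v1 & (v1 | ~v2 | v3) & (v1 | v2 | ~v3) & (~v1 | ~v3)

v1 = True, v2 = True, v3 = False

Unit clause (v2) forces v2 = True.
Unit clause (v1) forces v1 = True.
In (~v1 | ~v3) only ~v3 is left, so v3 = False.
All clauses satisfied.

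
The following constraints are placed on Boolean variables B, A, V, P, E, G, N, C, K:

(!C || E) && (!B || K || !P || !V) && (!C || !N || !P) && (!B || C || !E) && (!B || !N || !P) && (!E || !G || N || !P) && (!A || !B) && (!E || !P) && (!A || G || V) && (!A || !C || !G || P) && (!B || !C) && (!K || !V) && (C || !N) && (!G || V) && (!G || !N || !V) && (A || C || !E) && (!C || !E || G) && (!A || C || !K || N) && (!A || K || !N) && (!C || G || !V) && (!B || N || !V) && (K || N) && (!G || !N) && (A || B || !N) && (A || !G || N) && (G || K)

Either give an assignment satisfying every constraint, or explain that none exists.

B = False, A = False, V = False, P = False, E = False, G = False, N = False, C = False, K = True

Set B = False.
Set A = False.
  then (A || B || !N) forces N = False.
  then (A || !G || N) forces G = False.
  then (G || K) forces K = True.
  then (!K || !V) forces V = False.
Set P = False.
Try E = True:
  (A || C || !E) forces C = True.
  clause (!C || !E || G) is falsified — backtrack.
So E = False.
  then (!C || E) forces C = False.
All clauses satisfied.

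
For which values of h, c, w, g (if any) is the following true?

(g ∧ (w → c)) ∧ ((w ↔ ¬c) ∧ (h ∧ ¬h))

Case h = True: the conjunct ¬h is False.
Case h = False: the conjunct h is False.
Both cases fail — unsatisfiable.

UNSATISFIABLE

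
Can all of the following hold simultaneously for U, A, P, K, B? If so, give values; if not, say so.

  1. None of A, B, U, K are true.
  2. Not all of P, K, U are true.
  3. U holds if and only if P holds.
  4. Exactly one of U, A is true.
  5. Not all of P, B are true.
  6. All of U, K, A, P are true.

Case U = True:
  Constraint (1) is violated (U=T) — contradiction.
Case U = False:
  Constraint (6) is violated (U=F) — contradiction.
Both cases fail — unsatisfiable.

UNSATISFIABLE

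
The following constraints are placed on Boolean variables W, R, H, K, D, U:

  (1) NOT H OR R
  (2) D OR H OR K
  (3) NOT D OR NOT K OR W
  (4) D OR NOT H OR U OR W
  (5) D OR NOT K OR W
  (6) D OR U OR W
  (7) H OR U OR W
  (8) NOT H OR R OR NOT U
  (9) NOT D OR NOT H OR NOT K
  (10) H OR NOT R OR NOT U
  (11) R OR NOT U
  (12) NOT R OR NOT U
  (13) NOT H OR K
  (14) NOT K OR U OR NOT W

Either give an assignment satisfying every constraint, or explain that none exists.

W = True, R = False, H = False, K = False, D = True, U = False

Set W = True.
Set R = False.
  then (NOT H OR R) forces H = False.
  then (R OR NOT U) forces U = False.
  then (NOT K OR U OR NOT W) forces K = False.
  then (D OR H OR K) forces D = True.
All clauses satisfied.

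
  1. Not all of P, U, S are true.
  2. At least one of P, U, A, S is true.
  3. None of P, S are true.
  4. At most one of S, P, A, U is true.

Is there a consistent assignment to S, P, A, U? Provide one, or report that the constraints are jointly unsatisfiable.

S=F, P=F, A=F, U=T

  (1) {P, U, S}: 1/3 true — not all ✓
  (2) {P, U, A, S}: 1 true — at least one ✓
  (3) {P, S}: 0 true — none ✓
  (4) {S, P, A, U}: 1 true — at most one ✓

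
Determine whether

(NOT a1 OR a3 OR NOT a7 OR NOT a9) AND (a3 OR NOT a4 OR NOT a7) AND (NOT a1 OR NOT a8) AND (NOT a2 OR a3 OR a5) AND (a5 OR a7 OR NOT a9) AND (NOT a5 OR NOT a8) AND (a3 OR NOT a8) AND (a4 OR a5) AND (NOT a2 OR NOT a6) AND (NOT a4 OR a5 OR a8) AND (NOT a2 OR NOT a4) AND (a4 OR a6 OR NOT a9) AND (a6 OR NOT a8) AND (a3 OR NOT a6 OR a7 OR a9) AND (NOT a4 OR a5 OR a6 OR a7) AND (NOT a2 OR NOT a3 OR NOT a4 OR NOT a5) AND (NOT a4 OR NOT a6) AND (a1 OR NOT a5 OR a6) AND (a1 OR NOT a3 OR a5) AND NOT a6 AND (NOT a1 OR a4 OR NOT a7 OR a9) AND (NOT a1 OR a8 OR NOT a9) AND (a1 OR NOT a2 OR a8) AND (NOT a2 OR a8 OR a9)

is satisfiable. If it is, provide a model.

Unit clause (NOT a6) forces a6 = False.
In (a6 OR NOT a8) only NOT a8 is left, so a8 = False.
Set a1 = True.
  then (NOT a1 OR a8 OR NOT a9) forces a9 = False.
  then (NOT a2 OR a8 OR a9) forces a2 = False.
Set a3 = True.
Set a4 = True.
  then (NOT a4 OR a5 OR a8) forces a5 = True.
Set a7 = False.
All clauses satisfied.

a1 = True, a2 = False, a3 = True, a4 = True, a5 = True, a6 = False, a7 = False, a8 = False, a9 = False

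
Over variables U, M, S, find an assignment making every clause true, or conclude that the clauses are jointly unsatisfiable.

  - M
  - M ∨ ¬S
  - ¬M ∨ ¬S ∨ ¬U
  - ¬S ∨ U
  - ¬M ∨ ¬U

U: False, M: True, S: False

Unit clause (M) forces M = True.
In (¬M ∨ ¬U) only ¬U is left, so U = False.
In (¬S ∨ U) only ¬S is left, so S = False.
Check each clause:
  (M): M holds.
  (M ∨ ¬S): M holds.
  (¬M ∨ ¬S ∨ ¬U): ¬S holds.
  (¬S ∨ U): ¬S holds.
  (¬M ∨ ¬U): ¬U holds.
All clauses satisfied.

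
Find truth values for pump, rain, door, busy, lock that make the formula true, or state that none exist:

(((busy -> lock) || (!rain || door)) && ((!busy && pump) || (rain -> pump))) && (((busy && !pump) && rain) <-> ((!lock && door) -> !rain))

pump: True, rain: True, door: True, busy: False, lock: False

  ((busy -> lock) || (!rain || door)) && ((!busy && pump) || (rain -> pump)) = True
    (busy -> lock) || (!rain || door) = True
      busy -> lock = True
      !rain || door = True
        !rain = False
    (!busy && pump) || (rain -> pump) = True
      !busy && pump = True
        !busy = True
      rain -> pump = True
  ((busy && !pump) && rain) <-> ((!lock && door) -> !rain) = True
    (busy && !pump) && rain = False
      busy && !pump = False
        !pump = False
    (!lock && door) -> !rain = False
      !lock && door = True
        !lock = True
      !rain = False
Both conjuncts True, so the formula holds.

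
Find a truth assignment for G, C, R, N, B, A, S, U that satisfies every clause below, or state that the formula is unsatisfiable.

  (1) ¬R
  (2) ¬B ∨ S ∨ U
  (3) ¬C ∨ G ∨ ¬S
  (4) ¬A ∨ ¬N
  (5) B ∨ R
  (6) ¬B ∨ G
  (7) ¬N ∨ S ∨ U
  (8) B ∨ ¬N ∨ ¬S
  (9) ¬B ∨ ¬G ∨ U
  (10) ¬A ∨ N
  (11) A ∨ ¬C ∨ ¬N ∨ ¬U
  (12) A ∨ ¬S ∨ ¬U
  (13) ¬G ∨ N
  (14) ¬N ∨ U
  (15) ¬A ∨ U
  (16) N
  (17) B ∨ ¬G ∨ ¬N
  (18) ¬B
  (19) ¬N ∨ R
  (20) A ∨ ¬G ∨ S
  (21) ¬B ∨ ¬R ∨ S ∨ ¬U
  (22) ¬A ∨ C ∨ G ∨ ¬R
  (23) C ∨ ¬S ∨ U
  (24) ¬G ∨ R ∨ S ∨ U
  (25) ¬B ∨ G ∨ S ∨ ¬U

Case R = True:
  Clause (¬R) is falsified — contradiction.
Case R = False:
  (B ∨ R) forces B = True.
  Clause (¬B) is falsified — contradiction.
Both cases fail, so the formula is unsatisfiable.

Unsatisfiable — no assignment works.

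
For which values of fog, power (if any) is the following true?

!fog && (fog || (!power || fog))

fog: False, power: False

  !fog = True
  fog || (!power || fog) = True
    !power || fog = True
      !power = True
Both conjuncts True, so the formula holds.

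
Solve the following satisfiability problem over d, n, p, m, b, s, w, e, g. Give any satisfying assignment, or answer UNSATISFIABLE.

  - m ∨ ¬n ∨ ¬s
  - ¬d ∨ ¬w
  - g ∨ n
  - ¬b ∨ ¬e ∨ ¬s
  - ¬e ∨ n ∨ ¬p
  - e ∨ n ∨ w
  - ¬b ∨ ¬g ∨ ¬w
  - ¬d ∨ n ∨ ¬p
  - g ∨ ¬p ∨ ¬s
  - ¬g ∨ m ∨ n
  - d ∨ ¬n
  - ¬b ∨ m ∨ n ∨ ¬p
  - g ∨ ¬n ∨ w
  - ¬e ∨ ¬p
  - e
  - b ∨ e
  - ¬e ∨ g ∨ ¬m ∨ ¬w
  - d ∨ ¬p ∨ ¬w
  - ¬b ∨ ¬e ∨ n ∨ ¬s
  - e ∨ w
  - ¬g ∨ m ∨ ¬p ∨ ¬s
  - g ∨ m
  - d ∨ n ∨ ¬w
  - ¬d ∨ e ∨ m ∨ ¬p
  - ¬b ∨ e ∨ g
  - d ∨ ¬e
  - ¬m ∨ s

d = True, n = True, p = False, m = False, b = True, s = False, w = False, e = True, g = True

Unit clause (e) forces e = True.
In (d ∨ ¬e) only d is left, so d = True.
In (¬d ∨ ¬w) only ¬w is left, so w = False.
In (¬e ∨ ¬p) only ¬p is left, so p = False.
Set n = True.
  then (g ∨ ¬n ∨ w) forces g = True.
Set m = False.
  then (m ∨ ¬n ∨ ¬s) forces s = False.
Set b = True.
All clauses satisfied.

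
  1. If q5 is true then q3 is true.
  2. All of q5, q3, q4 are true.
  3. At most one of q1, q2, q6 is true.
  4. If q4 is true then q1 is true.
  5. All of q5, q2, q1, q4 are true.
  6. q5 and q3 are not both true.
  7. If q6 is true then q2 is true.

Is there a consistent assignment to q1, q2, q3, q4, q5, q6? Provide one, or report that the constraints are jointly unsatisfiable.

No satisfying assignment exists.

Case q3 = True:
  (2) forces q5 = True.
  Constraint (6) is violated (q5=T, q3=T) — contradiction.
Case q3 = False:
  Constraint (2) is violated (q3=F) — contradiction.
Both cases fail — unsatisfiable.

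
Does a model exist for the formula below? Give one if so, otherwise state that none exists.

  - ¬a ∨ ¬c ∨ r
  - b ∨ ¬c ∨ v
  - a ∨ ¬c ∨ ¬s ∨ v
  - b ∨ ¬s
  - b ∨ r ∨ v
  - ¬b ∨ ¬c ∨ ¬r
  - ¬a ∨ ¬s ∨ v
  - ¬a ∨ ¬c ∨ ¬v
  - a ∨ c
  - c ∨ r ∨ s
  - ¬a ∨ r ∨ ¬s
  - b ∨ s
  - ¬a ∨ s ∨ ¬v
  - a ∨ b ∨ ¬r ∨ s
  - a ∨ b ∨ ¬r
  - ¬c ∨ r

Set v = False.
Try s = True:
  (b ∨ ¬s) forces b = True.
  (¬a ∨ ¬s ∨ v) forces a = False.
  (a ∨ ¬c ∨ ¬s ∨ v) forces c = False.
  clause (a ∨ c) is falsified — backtrack.
So s = False.
  then (b ∨ s) forces b = True.
Try a = False:
  (a ∨ c) forces c = True.
  (¬b ∨ ¬c ∨ ¬r) forces r = False.
  clause (¬c ∨ r) is falsified — backtrack.
So a = True.
Try r = False:
  (¬a ∨ ¬c ∨ r) forces c = False.
  clause (c ∨ r ∨ s) is falsified — backtrack.
So r = True.
  then (¬b ∨ ¬c ∨ ¬r) forces c = False.
All clauses satisfied.

v: False; s: False; a: True; b: True; r: True; c: False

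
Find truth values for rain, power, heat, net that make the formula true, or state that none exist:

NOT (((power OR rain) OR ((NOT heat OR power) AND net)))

rain: False, power: False, heat: True, net: True

  NOT (((power OR rain) OR ((NOT heat OR power) AND net))) = True
    (power OR rain) OR ((NOT heat OR power) AND net) = False
      power OR rain = False
      (NOT heat OR power) AND net = False
        NOT heat OR power = False
          NOT heat = False
The formula evaluates to True.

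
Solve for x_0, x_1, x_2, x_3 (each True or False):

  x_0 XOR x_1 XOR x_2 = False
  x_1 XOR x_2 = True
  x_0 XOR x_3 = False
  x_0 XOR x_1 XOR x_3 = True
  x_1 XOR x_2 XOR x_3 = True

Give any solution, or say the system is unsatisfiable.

Adding constraints 1, 3, 5 mod 2: every variable appears an even number of times on the left, so the left side is 0.
But the right sides sum to 1 (mod 2). 0 ≠ 1 — the system is inconsistent.

Unsatisfiable — no assignment works.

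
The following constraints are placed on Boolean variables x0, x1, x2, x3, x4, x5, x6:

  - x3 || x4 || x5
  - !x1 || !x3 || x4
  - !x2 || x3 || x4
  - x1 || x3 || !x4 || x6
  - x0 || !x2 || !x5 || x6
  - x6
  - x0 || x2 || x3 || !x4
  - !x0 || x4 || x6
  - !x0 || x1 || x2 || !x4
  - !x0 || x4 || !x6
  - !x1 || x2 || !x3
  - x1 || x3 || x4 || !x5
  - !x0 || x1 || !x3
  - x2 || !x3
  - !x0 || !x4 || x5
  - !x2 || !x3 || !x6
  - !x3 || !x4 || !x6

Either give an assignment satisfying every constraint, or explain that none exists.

x0: True; x1: True; x2: True; x3: False; x4: True; x5: True; x6: True

Unit clause (x6) forces x6 = True.
Set x0 = True.
  then (!x0 || x4 || !x6) forces x4 = True.
  then (!x0 || !x4 || x5) forces x5 = True.
  then (!x3 || !x4 || !x6) forces x3 = False.
Set x1 = True.
Set x2 = True.
All clauses satisfied.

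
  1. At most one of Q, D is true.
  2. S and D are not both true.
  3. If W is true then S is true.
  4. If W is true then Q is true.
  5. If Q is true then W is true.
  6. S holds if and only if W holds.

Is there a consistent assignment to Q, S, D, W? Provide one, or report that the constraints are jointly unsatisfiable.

Q = False, S = False, D = False, W = False

  (1) {Q, D}: 0 true — at most one ✓
  (2) S=F, D=F — not both ✓
  (3) W=F ⇒ S: vacuous ✓
  (4) W=F ⇒ Q: vacuous ✓
  (5) Q=F ⇒ W: vacuous ✓
  (6) S=F, W=F — same ✓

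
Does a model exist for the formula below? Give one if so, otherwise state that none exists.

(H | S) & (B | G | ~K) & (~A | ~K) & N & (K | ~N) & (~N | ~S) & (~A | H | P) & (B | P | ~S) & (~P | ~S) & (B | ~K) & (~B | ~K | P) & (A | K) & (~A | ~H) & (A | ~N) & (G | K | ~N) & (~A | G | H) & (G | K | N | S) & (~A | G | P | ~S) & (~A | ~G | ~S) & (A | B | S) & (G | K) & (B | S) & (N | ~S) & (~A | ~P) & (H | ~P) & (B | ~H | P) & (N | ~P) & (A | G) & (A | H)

Unsatisfiable

Case N = True:
  (K | ~N) forces K = True.
  (~A | ~K) forces A = False.
  Clause (A | ~N) is falsified — contradiction.
Case N = False:
  Clause (N) is falsified — contradiction.
Both cases fail, so the formula is unsatisfiable.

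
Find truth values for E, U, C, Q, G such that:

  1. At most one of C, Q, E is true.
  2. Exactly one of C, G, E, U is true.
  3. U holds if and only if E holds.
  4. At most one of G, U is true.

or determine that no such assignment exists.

E = False, U = False, C = False, Q = True, G = True

  (1) {C, Q, E}: 1 true — at most one ✓
  (2) {C, G, E, U}: 1 true — exactly one ✓
  (3) U=F, E=F — same ✓
  (4) {G, U}: 1 true — at most one ✓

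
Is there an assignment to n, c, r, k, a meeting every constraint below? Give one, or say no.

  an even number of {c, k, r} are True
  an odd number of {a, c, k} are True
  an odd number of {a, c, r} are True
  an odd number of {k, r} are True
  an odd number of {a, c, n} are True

Unsatisfiable — no assignment works.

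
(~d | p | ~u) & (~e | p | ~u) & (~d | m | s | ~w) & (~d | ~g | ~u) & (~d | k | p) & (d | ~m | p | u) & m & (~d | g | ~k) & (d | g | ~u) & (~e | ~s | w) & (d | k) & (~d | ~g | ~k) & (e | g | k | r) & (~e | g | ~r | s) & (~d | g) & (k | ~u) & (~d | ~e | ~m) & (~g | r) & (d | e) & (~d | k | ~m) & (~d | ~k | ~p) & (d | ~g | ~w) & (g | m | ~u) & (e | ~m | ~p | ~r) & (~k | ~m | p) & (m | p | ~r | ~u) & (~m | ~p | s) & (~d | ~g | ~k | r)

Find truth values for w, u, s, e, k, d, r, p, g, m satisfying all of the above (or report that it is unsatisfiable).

w = True; u = False; s = True; e = True; k = True; d = False; r = True; p = True; g = False; m = True

Unit clause (m) forces m = True.
Set w = True.
Set u = False.
Set s = True.
Try e = False:
  (d | e) forces d = True.
  (~d | g) forces g = True.
  (~d | ~g | ~k) forces k = False.
  clause (~d | k | ~m) is falsified — backtrack.
So e = True.
  then (~d | ~e | ~m) forces d = False.
  then (d | ~g | ~w) forces g = False.
  then (d | ~m | p | u) forces p = True.
  then (d | k) forces k = True.
Set r = True.
All clauses satisfied.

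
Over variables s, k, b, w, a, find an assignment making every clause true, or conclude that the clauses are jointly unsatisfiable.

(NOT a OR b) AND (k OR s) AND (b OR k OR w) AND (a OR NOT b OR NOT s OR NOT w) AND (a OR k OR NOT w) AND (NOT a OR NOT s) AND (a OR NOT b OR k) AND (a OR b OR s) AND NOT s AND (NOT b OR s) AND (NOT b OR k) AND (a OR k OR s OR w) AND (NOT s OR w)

Unsatisfiable — no assignment works.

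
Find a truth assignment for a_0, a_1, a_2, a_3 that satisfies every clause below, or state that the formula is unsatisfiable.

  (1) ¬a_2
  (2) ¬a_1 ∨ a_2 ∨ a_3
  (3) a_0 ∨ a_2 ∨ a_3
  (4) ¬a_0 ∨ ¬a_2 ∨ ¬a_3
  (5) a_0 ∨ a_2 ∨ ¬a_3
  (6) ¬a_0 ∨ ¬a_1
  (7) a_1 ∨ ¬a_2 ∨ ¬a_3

Unit clause (¬a_2) forces a_2 = False.
Try a_0 = False:
  (a_0 ∨ a_2 ∨ a_3) forces a_3 = True.
  clause (a_0 ∨ a_2 ∨ ¬a_3) is falsified — backtrack.
So a_0 = True.
  then (¬a_0 ∨ ¬a_1) forces a_1 = False.
Set a_3 = False.
Check each clause:
  (¬a_2): ¬a_2 holds.
  (¬a_1 ∨ a_2 ∨ a_3): ¬a_1 holds.
  (a_0 ∨ a_2 ∨ a_3): a_0 holds.
  (¬a_0 ∨ ¬a_2 ∨ ¬a_3): ¬a_2 holds.
  (a_0 ∨ a_2 ∨ ¬a_3): a_0 holds.
  (¬a_0 ∨ ¬a_1): ¬a_1 holds.
  (a_1 ∨ ¬a_2 ∨ ¬a_3): ¬a_2 holds.
All clauses satisfied.

a_0 = True, a_1 = False, a_2 = False, a_3 = False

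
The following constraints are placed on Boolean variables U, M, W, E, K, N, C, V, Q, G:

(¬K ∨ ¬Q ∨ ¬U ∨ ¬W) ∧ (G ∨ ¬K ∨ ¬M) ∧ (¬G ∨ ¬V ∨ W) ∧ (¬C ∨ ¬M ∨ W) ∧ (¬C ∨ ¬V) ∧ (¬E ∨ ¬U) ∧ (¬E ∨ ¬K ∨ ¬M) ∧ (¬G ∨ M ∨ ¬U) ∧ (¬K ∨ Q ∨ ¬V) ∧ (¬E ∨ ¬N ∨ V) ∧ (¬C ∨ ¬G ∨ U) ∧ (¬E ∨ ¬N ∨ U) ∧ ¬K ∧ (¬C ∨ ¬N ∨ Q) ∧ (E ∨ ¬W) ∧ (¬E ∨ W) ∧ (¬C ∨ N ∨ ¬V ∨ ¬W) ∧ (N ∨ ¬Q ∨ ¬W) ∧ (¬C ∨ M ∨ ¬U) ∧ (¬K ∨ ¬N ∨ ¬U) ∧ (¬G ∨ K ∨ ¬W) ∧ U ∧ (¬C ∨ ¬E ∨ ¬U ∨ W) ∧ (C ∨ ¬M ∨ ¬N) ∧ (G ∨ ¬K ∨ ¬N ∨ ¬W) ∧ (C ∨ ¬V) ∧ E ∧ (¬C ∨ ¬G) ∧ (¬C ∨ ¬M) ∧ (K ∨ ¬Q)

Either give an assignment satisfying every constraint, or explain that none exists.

No satisfying assignment exists.

Case U = True:
  (¬E ∨ ¬U) forces E = False.
  Clause (E) is falsified — contradiction.
Case U = False:
  Clause (U) is falsified — contradiction.
Both cases fail, so the formula is unsatisfiable.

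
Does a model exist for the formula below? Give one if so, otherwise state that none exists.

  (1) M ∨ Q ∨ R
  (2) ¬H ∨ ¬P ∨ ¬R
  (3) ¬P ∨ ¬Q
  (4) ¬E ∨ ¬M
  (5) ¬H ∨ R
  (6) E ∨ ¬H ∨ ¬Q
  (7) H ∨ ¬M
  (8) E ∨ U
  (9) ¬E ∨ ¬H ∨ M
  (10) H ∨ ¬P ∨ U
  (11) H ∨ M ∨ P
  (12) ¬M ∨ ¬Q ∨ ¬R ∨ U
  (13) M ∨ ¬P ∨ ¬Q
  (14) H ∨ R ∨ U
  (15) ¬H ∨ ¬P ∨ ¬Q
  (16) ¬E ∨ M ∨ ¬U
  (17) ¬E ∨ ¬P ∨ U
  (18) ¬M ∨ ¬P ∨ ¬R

U=T, P=F, R=T, E=F, H=T, M=F, Q=F

Set U = True.
Set P = False.
Set R = True.
Try E = True:
  (¬E ∨ ¬M) forces M = False.
  clause (¬E ∨ M ∨ ¬U) is falsified — backtrack.
So E = False.
Set H = True.
  then (E ∨ ¬H ∨ ¬Q) forces Q = False.
Set M = False.
All clauses satisfied.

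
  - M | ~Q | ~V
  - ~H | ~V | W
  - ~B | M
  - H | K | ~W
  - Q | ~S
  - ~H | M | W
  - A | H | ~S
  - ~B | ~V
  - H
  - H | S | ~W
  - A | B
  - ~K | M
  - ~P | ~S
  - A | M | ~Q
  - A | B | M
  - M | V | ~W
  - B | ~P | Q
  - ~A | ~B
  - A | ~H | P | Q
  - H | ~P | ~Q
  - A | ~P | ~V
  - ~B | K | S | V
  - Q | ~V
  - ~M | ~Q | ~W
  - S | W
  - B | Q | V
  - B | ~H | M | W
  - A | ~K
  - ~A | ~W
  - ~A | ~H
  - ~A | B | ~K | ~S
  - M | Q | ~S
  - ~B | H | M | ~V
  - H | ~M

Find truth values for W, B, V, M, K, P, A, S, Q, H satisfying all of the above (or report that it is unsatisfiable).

W: False; B: True; V: False; M: True; K: False; P: False; A: False; S: True; Q: True; H: True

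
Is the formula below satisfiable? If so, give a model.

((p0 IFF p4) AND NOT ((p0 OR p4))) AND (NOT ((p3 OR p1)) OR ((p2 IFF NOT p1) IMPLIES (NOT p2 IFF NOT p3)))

p0=F, p1=F, p2=T, p3=T, p4=F

  (p0 IFF p4) AND NOT ((p0 OR p4)) = True
    p0 IFF p4 = True
    NOT ((p0 OR p4)) = True
      p0 OR p4 = False
  NOT ((p3 OR p1)) OR ((p2 IFF NOT p1) IMPLIES (NOT p2 IFF NOT p3)) = True
    NOT ((p3 OR p1)) = False
      p3 OR p1 = True
    (p2 IFF NOT p1) IMPLIES (NOT p2 IFF NOT p3) = True
      p2 IFF NOT p1 = True
        NOT p1 = True
      NOT p2 IFF NOT p3 = True
        NOT p2 = False
        NOT p3 = False
Both conjuncts True, so the formula holds.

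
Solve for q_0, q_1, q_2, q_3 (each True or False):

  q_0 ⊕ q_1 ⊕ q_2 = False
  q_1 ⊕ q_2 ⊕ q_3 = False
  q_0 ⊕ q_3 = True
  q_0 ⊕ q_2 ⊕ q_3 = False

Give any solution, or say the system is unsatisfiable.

Adding constraints 1, 2, 3 mod 2: every variable appears an even number of times on the left, so the left side is 0.
But the right sides sum to 1 (mod 2). 0 ≠ 1 — the system is inconsistent.

No satisfying assignment exists.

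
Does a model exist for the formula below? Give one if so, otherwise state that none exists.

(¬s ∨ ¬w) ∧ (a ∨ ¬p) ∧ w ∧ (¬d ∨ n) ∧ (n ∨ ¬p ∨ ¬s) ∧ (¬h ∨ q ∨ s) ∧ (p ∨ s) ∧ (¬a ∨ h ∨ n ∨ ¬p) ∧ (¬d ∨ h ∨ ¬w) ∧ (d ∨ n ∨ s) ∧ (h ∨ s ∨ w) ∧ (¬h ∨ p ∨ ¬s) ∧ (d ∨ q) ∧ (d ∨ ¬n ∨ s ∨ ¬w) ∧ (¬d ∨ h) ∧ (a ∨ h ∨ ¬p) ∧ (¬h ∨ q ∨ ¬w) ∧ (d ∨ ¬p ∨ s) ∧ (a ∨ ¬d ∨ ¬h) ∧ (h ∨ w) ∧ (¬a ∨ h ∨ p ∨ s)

n: True, s: False, a: True, p: True, h: True, w: True, q: True, d: True

Unit clause (w) forces w = True.
In (¬s ∨ ¬w) only ¬s is left, so s = False.
In (p ∨ s) only p is left, so p = True.
In (d ∨ ¬p ∨ s) only d is left, so d = True.
In (a ∨ ¬p) only a is left, so a = True.
In (¬d ∨ n) only n is left, so n = True.
In (¬d ∨ h ∨ ¬w) only h is left, so h = True.
In (¬h ∨ q ∨ ¬w) only q is left, so q = True.
All clauses satisfied.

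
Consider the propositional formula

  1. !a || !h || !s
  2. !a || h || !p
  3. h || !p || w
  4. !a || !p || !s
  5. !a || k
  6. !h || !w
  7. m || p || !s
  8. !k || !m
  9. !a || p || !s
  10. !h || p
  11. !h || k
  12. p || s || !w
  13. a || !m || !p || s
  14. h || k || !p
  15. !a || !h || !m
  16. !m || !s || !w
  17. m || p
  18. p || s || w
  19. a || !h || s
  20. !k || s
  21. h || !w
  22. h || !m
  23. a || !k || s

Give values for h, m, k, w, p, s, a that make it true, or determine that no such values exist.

Try h = False:
  (h || !w) forces w = False.
  (h || !p || w) forces p = False.
  (m || p) forces m = True.
  clause (h || !m) is falsified — backtrack.
So h = True.
  then (!h || !w) forces w = False.
  then (!h || p) forces p = True.
  then (!h || k) forces k = True.
  then (!k || s) forces s = True.
  then (!a || !h || !s) forces a = False.
  then (!k || !m) forces m = False.
All clauses satisfied.

h = True, m = False, k = True, w = False, p = True, s = True, a = False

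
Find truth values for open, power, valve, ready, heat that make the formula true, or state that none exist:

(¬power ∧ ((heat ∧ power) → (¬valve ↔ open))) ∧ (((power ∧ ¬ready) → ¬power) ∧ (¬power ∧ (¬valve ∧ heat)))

open: False, power: False, valve: False, ready: False, heat: True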